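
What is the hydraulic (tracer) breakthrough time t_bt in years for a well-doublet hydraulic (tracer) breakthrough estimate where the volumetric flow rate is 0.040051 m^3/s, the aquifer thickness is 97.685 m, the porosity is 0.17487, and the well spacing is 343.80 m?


t_bt = pi * hr * phi * L^2 / (3 * Qv) / (365.25*86400)
t_bt = pi * 97.685 * 0.17487 * 343.80^2 / (3 * 0.040051) / (365.25*86400)
t_bt = 1.6729 years


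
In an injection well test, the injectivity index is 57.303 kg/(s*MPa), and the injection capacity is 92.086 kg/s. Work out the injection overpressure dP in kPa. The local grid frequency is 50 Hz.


dP = mdot * 1000 / II
dP = 92.086 * 1000 / 57.303
dP = 1607.0 kPa


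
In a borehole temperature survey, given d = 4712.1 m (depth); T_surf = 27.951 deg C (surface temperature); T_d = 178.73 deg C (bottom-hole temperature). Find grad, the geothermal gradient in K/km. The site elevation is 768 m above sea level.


grad = (T_d - T_surf) / d * 1000
grad = (178.73 - 27.951) / 4712.1 * 1000
grad = 31.99826 deg C/km
Convert: 31.99826 deg C/km * 1.0 = 31.998 K/km
grad = 31.998 K/km


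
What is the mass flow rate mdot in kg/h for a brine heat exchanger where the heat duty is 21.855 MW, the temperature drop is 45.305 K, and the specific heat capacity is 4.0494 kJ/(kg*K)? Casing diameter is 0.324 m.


mdot = Q * 1000 / (cp * dT)
mdot = 21.855 * 1000 / (4.0494 * 45.305)
mdot = 119.1280 kg/s
Convert: 119.1280 kg/s * 3600.0 = 4.2886e+05 kg/h
mdot = 4.2886e+05 kg/h


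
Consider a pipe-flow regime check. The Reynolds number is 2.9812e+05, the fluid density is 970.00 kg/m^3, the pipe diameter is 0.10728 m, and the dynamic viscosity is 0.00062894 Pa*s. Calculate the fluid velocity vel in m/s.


vel = Re * mu / (rho * D)
vel = 2.9812e+05 * 0.00062894 / (970.00 * 0.10728)
vel = 1.8018 m/s


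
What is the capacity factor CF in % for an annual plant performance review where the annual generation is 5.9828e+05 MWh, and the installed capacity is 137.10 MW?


CF = E_a / (cap * 8760) * 100
CF = 5.9828e+05 / (137.10 * 8760) * 100
CF = 49.815 %


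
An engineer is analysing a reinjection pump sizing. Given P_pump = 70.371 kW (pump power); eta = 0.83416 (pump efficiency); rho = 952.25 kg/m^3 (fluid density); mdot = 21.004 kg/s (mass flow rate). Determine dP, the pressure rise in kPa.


dP = P_pump * rho * eta / mdot
dP = 70.371 * 952.25 * 0.83416 / 21.004
dP = 2661.3 kPa


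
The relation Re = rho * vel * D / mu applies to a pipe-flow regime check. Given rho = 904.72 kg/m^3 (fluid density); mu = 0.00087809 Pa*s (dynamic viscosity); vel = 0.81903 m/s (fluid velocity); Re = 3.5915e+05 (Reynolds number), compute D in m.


D = Re * mu / (rho * vel)
D = 3.5915e+05 * 0.00087809 / (904.72 * 0.81903)
D = 0.42560 m


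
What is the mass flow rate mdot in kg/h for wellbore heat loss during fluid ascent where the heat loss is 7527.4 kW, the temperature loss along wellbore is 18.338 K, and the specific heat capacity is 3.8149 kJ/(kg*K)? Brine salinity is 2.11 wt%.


mdot = Q_loss / (cp * dT)
mdot = 7527.4 / (3.8149 * 18.338)
mdot = 107.5994 kg/s
Convert: 107.5994 kg/s * 3600.0 = 3.8736e+05 kg/h
mdot = 3.8736e+05 kg/h


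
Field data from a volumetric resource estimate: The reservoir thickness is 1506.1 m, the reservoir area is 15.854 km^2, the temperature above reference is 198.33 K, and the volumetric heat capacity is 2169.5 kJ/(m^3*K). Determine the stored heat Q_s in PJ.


Step 1: Vr = A*1e6*hr = 15.854*1e6*1506.1 = 2.387771e+10 m^3
Step 2: Q_s = Vr*rhoc*dT/1e12 = 2.387771e+10*2169.5*198.33/1e12 = 10274 PJ
Q_s = 10274 PJ


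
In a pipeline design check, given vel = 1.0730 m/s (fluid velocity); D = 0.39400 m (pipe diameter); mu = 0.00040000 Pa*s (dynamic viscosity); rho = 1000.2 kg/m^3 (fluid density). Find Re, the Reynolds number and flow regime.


Step 1: Re = rho*vel*D/mu = 1000.2*1.073*0.394/0.0004 = 1.0571e+06
Step 2: Re = 1.0571e+06 > 4000, so flow is turbulent.
Re = 1.0571e+06 (turbulent)


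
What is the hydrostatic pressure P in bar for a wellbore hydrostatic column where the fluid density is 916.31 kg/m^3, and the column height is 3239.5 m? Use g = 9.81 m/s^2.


P = rho * g * h / 1e6
P = 916.31 * 9.81 * 3239.5 / 1e6
P = 29.11987 MPa
Convert: 29.11987 MPa * 10.0 = 291.20 bar
P = 291.20 bar


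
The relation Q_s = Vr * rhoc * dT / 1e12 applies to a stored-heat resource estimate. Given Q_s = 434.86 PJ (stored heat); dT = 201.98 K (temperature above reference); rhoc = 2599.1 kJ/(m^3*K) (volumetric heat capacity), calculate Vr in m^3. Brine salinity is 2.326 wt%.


Vr = Q_s * 1e12 / (rhoc * dT)
Vr = 434.86 * 1e12 / (2599.1 * 201.98)
Vr = 8.2836e+08 m^3


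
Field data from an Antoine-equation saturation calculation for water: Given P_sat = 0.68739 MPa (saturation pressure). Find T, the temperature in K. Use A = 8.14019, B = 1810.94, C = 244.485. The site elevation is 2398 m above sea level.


T = B / (A - log10(P_sat * 760 / 0.101325)) - C
T = 1810.94 / (8.14019 - log10(0.68739 * 760 / 0.101325)) - 244.485
T = 164.4999 deg C
Convert to K: 164.4999 + 273.15 = 437.65 K
T = 437.65 K


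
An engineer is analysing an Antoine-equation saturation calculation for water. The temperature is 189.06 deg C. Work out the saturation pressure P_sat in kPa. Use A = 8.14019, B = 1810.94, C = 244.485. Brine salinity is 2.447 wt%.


P_sat = 10^(A - B/(C + T)) / 760 * 0.101325
P_sat = 10^(8.14019 - 1810.94/(244.485 + 189.06)) / 760 * 0.101325
P_sat = 1.224732 MPa
Convert: 1.224732 MPa * 1000.0 = 1224.7 kPa
P_sat = 1224.7 kPa


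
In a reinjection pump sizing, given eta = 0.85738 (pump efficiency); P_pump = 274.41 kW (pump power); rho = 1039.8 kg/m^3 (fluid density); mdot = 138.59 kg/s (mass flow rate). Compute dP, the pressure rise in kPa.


dP = P_pump * rho * eta / mdot
dP = 274.41 * 1039.8 * 0.85738 / 138.59
dP = 1765.2 kPa


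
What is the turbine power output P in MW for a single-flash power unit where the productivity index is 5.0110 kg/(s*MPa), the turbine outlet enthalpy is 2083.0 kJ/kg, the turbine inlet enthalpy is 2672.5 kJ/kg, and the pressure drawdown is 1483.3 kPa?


Step 1: mdot = PI * dP / 1000 = 5.011 * 1483.3 / 1000 = 7.432816 kg/s
Step 2: P = mdot*(h_in - h_out)/1000 = 7.432816*(2672.5 - 2083.0)/1000 = 4.3816 MW
P = 4.3816 MW


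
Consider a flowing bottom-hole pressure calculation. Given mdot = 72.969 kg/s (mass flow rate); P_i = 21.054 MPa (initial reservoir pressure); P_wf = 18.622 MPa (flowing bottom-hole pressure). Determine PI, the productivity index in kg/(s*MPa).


PI = mdot / (P_i - P_wf)
PI = 72.969 / (21.054 - 18.622)
PI = 30.004 kg/(s*MPa)


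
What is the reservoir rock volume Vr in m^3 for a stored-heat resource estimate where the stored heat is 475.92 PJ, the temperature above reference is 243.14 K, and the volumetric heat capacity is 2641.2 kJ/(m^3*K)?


Vr = Q_s * 1e12 / (rhoc * dT)
Vr = 475.92 * 1e12 / (2641.2 * 243.14)
Vr = 7.4110e+08 m^3


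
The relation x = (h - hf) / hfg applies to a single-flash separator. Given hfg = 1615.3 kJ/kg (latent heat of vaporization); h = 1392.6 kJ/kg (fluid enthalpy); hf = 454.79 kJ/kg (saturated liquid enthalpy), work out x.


x = (h - hf) / hfg
x = (1392.6 - 454.79) / 1615.3
x = 0.58058


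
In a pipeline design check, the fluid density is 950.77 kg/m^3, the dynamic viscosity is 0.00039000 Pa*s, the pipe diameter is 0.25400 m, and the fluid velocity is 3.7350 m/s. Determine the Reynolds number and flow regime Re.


Step 1: Re = rho*vel*D/mu = 950.77*3.735*0.254/0.00039 = 2.3128e+06
Step 2: Re = 2.3128e+06 > 4000, so flow is turbulent.
Re = 2.3128e+06 (turbulent)


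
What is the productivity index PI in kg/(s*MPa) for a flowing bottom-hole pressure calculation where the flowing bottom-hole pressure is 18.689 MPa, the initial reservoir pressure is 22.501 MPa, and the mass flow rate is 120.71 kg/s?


PI = mdot / (P_i - P_wf)
PI = 120.71 / (22.501 - 18.689)
PI = 31.666 kg/(s*MPa)


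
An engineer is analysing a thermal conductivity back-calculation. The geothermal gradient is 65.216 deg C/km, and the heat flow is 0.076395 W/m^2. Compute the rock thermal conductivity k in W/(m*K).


k = q / (grad / 1000)
k = 0.076395 / (65.216 / 1000)
k = 1.1714 W/(m*K)


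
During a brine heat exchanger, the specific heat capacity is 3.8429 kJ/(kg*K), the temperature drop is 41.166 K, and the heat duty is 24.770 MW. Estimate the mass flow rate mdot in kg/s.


mdot = Q * 1000 / (cp * dT)
mdot = 24.770 * 1000 / (3.8429 * 41.166)
mdot = 156.58 kg/s


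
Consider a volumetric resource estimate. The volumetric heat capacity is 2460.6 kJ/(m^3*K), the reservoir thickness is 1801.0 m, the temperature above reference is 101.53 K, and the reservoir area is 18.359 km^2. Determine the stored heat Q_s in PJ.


Step 1: Vr = A*1e6*hr = 18.359*1e6*1801.0 = 3.306456e+10 m^3
Step 2: Q_s = Vr*rhoc*dT/1e12 = 3.306456e+10*2460.6*101.53/1e12 = 8260.3 PJ
Q_s = 8260.3 PJ


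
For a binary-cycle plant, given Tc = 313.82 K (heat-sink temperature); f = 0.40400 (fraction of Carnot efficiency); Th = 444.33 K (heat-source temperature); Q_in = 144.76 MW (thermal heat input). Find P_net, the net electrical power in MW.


Step 1: eta = (1 - Tc/Th)*f = (1 - 313.82/444.33)*0.404 = 0.1186641
Step 2: P_net = eta * Q_in = 0.1186641 * 144.76 = 17.178 MW
P_net = 17.178 MW


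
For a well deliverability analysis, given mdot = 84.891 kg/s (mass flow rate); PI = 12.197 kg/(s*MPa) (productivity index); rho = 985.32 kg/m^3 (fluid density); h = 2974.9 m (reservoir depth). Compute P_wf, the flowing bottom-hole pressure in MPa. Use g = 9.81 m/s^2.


Step 1: P_i = rho*g*h/1e6 = 985.32*9.81*2974.9/1e6 = 28.75535 MPa
Step 2: P_wf = P_i - mdot/PI = 28.75535 - 84.891/12.197 = 21.795 MPa
P_wf = 21.795 MPa


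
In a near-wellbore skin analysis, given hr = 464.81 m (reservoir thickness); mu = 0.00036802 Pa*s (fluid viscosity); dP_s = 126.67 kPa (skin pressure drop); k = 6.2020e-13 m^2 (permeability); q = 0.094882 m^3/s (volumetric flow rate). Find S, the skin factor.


S = dP_s * 1000 * 2*pi*k*hr / (q*mu)
S = 126.67 * 1000 * 2*pi*6.2020e-13*464.81 / (0.094882*0.00036802)
S = 6.5706


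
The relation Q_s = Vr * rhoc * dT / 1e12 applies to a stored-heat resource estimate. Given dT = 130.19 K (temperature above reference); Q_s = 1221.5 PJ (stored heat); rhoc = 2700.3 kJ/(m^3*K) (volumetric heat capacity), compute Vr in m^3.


Vr = Q_s * 1e12 / (rhoc * dT)
Vr = 1221.5 * 1e12 / (2700.3 * 130.19)
Vr = 3.4746e+09 m^3


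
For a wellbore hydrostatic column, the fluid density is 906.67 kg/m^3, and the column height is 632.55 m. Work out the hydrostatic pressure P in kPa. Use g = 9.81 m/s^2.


P = rho * g * h / 1e6
P = 906.67 * 9.81 * 632.55 / 1e6
P = 5.626173 MPa
Convert: 5.626173 MPa * 1000.0 = 5626.2 kPa
P = 5626.2 kPa


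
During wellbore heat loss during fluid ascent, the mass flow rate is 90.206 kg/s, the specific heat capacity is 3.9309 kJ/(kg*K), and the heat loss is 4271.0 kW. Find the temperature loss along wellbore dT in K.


dT = Q_loss / (mdot * cp)
dT = 4271.0 / (90.206 * 3.9309)
dT = 12.045 K


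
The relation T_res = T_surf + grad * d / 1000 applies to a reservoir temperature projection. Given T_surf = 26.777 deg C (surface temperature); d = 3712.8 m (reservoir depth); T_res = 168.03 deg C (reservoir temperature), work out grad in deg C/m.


grad = (T_res - T_surf) / d * 1000
grad = (168.03 - 26.777) / 3712.8 * 1000
grad = 38.04487 deg C/km
Convert: 38.04487 deg C/km * 0.001 = 0.038045 deg C/m
grad = 0.038045 deg C/m


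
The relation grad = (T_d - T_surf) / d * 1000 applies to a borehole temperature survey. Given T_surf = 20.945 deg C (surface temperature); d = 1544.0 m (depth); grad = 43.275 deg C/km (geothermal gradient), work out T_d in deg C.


T_d = T_surf + grad * d / 1000
T_d = 20.945 + 43.275 * 1544.0 / 1000
T_d = 87.762 deg C


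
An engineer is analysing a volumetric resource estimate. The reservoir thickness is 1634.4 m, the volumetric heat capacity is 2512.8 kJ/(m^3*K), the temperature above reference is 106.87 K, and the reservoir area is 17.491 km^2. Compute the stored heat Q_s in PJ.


Step 1: Vr = A*1e6*hr = 17.491*1e6*1634.4 = 2.858729e+10 m^3
Step 2: Q_s = Vr*rhoc*dT/1e12 = 2.858729e+10*2512.8*106.87/1e12 = 7676.9 PJ
Q_s = 7676.9 PJ


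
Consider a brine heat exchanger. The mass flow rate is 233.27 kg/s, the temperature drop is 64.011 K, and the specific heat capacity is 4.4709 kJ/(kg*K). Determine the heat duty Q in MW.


Q = mdot * cp * dT / 1000
Q = 233.27 * 4.4709 * 64.011 / 1000
Q = 66.759 MW


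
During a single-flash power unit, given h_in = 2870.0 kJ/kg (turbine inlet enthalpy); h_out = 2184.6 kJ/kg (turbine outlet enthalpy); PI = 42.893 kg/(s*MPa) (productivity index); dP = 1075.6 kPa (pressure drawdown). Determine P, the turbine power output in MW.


Step 1: mdot = PI * dP / 1000 = 42.893 * 1075.6 / 1000 = 46.13571 kg/s
Step 2: P = mdot*(h_in - h_out)/1000 = 46.13571*(2870.0 - 2184.6)/1000 = 31.621 MW
P = 31.621 MW


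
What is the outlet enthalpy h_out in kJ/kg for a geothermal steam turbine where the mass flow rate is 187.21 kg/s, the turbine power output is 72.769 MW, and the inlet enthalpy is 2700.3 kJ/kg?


h_out = h_in - P * 1000 / mdot
h_out = 2700.3 - 72.769 * 1000 / 187.21
h_out = 2311.6 kJ/kg


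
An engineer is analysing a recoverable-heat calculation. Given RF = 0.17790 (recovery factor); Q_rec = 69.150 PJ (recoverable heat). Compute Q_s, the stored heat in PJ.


Q_s = Q_rec / RF
Q_s = 69.150 / 0.17790
Q_s = 388.70 PJ


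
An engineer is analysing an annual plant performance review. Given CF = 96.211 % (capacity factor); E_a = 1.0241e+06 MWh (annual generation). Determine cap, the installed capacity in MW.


cap = E_a / (CF/100 * 8760)
cap = 1.0241e+06 / (96.211/100 * 8760)
cap = 121.51 MW


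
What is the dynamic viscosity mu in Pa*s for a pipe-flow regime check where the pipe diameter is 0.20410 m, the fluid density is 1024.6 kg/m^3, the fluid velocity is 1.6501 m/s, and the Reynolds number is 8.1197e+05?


mu = rho * vel * D / Re
mu = 1024.6 * 1.6501 * 0.20410 / 8.1197e+05
mu = 0.00042498 Pa*s


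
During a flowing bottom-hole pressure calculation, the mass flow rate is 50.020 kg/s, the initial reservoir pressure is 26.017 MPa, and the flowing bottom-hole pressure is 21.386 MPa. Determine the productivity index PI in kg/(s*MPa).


PI = mdot / (P_i - P_wf)
PI = 50.020 / (26.017 - 21.386)
PI = 10.801 kg/(s*MPa)


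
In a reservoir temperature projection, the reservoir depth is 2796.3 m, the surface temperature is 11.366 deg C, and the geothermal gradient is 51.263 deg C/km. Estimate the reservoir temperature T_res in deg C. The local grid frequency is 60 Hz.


T_res = T_surf + grad * d / 1000
T_res = 11.366 + 51.263 * 2796.3 / 1000
T_res = 154.71 deg C


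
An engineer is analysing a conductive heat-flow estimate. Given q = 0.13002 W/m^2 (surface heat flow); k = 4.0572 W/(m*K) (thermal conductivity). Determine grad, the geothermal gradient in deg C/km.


grad = q * 1000 / k
grad = 0.13002 * 1000 / 4.0572
grad = 32.047 deg C/km


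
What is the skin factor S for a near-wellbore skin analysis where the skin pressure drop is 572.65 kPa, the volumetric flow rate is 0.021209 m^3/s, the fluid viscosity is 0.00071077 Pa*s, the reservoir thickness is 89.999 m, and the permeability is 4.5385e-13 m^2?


S = dP_s * 1000 * 2*pi*k*hr / (q*mu)
S = 572.65 * 1000 * 2*pi*4.5385e-13*89.999 / (0.021209*0.00071077)
S = 9.7492


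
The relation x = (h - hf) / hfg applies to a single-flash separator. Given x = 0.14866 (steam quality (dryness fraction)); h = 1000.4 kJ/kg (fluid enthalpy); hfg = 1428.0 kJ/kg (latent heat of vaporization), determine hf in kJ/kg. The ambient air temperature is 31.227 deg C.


hf = h - x * hfg
hf = 1000.4 - 0.14866 * 1428.0
hf = 788.11 kJ/kg


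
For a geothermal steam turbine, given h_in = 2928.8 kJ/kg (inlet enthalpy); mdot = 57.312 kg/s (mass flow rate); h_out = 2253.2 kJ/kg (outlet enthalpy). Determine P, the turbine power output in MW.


P = mdot * (h_in - h_out) / 1000
P = 57.312 * (2928.8 - 2253.2) / 1000
P = 38.720 MW


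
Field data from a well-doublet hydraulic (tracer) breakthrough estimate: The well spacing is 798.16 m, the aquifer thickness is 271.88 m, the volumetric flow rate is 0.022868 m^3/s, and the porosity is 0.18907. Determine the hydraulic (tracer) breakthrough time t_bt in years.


t_bt = pi * hr * phi * L^2 / (3 * Qv) / (365.25*86400)
t_bt = pi * 271.88 * 0.18907 * 798.16^2 / (3 * 0.022868) / (365.25*86400)
t_bt = 47.520 years


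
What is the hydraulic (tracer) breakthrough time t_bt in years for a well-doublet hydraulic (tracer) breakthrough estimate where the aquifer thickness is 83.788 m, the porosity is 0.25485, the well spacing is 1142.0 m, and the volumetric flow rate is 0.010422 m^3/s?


t_bt = pi * hr * phi * L^2 / (3 * Qv) / (365.25*86400)
t_bt = pi * 83.788 * 0.25485 * 1142.0^2 / (3 * 0.010422) / (365.25*86400)
t_bt = 88.669 years


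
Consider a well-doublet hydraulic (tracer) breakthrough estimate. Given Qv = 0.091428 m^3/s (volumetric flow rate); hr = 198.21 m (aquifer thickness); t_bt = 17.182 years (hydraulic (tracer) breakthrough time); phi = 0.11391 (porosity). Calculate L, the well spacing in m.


L = sqrt(t_bt*365.25*86400*3*Qv / (pi*hr*phi))
L = sqrt(17.182*365.25*86400*3*0.091428 / (pi*198.21*0.11391))
L = 1448.0 m


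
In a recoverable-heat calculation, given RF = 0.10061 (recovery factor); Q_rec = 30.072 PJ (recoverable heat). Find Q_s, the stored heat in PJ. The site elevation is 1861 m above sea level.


Q_s = Q_rec / RF
Q_s = 30.072 / 0.10061
Q_s = 298.90 PJ


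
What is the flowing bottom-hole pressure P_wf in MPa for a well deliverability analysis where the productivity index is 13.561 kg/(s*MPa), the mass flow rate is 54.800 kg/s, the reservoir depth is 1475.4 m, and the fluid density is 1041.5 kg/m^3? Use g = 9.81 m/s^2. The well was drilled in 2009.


Step 1: P_i = rho*g*h/1e6 = 1041.5*9.81*1475.4/1e6 = 15.07433 MPa
Step 2: P_wf = P_i - mdot/PI = 15.07433 - 54.8/13.561 = 11.033 MPa
P_wf = 11.033 MPa


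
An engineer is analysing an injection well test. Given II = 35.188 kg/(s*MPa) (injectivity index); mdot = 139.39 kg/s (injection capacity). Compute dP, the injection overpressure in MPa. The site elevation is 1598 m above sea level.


dP = mdot * 1000 / II
dP = 139.39 * 1000 / 35.188
dP = 3961.294 kPa
Convert: 3961.294 kPa * 0.001 = 3.9613 MPa
dP = 3.9613 MPa


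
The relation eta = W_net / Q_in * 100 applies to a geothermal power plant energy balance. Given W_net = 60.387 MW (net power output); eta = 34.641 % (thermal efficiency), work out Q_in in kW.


Q_in = W_net / (eta / 100)
Q_in = 60.387 / (34.641 / 100)
Q_in = 174.3223 MW
Convert: 174.3223 MW * 1000.0 = 1.7432e+05 kW
Q_in = 1.7432e+05 kW


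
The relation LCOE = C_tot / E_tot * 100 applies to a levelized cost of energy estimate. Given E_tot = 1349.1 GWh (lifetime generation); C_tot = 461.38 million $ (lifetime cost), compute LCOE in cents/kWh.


LCOE = C_tot / E_tot * 100
LCOE = 461.38 / 1349.1 * 100
LCOE = 34.199 cents/kWh


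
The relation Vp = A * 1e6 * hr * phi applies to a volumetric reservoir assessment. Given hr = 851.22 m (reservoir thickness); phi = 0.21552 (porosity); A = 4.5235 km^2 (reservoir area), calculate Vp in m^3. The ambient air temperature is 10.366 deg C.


Vp = A * 1e6 * hr * phi
Vp = 4.5235 * 1e6 * 851.22 * 0.21552
Vp = 8.2986e+08 m^3


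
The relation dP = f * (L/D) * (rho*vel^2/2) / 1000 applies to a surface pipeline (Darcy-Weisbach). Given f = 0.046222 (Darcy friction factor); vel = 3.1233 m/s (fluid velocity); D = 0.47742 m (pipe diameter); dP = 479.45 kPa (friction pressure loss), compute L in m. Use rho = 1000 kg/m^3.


L = dP*1000*D / (f*rho*vel^2/2)
L = 479.45*1000*0.47742 / (0.046222*1000*3.1233^2/2)
L = 1015.3 m


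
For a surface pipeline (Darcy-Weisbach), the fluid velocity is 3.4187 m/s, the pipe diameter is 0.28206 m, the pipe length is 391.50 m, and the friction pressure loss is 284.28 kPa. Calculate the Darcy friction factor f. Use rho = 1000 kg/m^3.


f = dP*1000 / ((L/D)*(rho*vel^2/2))
f = 284.28*1000 / ((391.50/0.28206)*(1000*3.4187^2/2))
f = 0.035048


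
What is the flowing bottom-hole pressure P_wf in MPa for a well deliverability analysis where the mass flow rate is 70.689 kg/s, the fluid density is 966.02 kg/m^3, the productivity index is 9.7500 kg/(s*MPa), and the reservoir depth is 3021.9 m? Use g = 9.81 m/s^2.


Step 1: P_i = rho*g*h/1e6 = 966.02*9.81*3021.9/1e6 = 28.63751 MPa
Step 2: P_wf = P_i - mdot/PI = 28.63751 - 70.689/9.75 = 21.387 MPa
P_wf = 21.387 MPa


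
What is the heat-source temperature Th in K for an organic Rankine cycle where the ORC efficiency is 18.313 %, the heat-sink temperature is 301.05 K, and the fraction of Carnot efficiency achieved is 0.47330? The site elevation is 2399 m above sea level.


Th = Tc / (1 - (eta_orc/100)/f)
Th = 301.05 / (1 - (18.313/100)/0.47330)
Th = 491.05 K


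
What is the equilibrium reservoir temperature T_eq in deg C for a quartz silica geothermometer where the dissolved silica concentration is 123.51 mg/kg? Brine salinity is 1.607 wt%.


T_eq = 1309 / (5.19 - log10(SiO2)) - 273.15
T_eq = 1309 / (5.19 - log10(123.51)) - 273.15
T_eq = 149.34 deg C


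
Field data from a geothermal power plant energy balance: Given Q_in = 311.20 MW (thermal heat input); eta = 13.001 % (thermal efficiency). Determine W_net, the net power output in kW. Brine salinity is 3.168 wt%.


W_net = eta / 100 * Q_in
W_net = 13.001 / 100 * 311.20
W_net = 40.45911 MW
Convert: 40.45911 MW * 1000.0 = 40459 kW
W_net = 40459 kW


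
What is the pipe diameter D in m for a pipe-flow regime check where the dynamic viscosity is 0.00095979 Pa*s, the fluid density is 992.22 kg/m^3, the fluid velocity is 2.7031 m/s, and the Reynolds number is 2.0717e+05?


D = Re * mu / (rho * vel)
D = 2.0717e+05 * 0.00095979 / (992.22 * 2.7031)
D = 0.074137 m


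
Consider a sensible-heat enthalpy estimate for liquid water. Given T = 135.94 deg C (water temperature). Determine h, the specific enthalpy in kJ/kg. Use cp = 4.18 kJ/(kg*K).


h = cp * T
h = 4.18 * 135.94
h = 568.23 kJ/kg


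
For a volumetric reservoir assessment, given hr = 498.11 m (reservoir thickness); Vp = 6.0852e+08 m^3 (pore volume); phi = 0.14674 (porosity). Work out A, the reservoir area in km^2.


A = Vp / (1e6 * hr * phi)
A = 6.0852e+08 / (1e6 * 498.11 * 0.14674)
A = 8.3253 km^2


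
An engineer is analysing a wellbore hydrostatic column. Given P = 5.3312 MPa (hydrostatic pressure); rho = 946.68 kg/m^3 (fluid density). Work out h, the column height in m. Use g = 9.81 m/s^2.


h = P * 1e6 / (g * rho)
h = 5.3312 * 1e6 / (9.81 * 946.68)
h = 574.05 m


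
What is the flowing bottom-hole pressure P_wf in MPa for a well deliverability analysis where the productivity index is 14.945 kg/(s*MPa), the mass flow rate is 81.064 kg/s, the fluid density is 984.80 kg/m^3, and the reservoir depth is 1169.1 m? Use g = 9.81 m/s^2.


Step 1: P_i = rho*g*h/1e6 = 984.8*9.81*1169.1/1e6 = 11.29454 MPa
Step 2: P_wf = P_i - mdot/PI = 11.29454 - 81.064/14.945 = 5.8704 MPa
P_wf = 5.8704 MPa


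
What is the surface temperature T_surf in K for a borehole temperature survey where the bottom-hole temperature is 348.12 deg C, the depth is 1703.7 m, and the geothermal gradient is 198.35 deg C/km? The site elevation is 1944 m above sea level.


T_surf = T_d - grad * d / 1000
T_surf = 348.12 - 198.35 * 1703.7 / 1000
T_surf = 10.19110 deg C
Convert to K: 10.19110 + 273.15 = 283.34 K
T_surf = 283.34 K


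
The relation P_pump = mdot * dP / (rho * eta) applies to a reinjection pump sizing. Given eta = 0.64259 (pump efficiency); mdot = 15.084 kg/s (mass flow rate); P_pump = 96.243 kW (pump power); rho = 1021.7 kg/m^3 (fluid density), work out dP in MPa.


dP = P_pump * rho * eta / mdot
dP = 96.243 * 1021.7 * 0.64259 / 15.084
dP = 4188.996 kPa
Convert: 4188.996 kPa * 0.001 = 4.1890 MPa
dP = 4.1890 MPa


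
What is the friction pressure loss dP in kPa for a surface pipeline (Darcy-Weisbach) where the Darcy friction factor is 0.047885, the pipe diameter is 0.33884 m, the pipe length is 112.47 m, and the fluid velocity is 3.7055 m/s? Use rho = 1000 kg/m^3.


dP = f * (L/D) * (rho*vel^2/2) / 1000
dP = 0.047885 * (112.47/0.33884) * (1000*3.7055^2/2) / 1000
dP = 109.12 kPa


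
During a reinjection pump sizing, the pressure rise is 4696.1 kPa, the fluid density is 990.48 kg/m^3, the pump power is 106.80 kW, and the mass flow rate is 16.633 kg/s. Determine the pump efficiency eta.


eta = mdot * dP / (rho * P_pump)
eta = 16.633 * 4696.1 / (990.48 * 106.80)
eta = 0.73840


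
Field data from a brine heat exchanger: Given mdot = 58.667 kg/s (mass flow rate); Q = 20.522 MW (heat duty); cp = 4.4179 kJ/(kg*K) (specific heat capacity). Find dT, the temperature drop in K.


dT = Q * 1000 / (mdot * cp)
dT = 20.522 * 1000 / (58.667 * 4.4179)
dT = 79.179 K


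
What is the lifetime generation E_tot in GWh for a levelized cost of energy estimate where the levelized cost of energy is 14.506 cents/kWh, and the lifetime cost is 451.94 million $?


E_tot = C_tot / LCOE * 100
E_tot = 451.94 / 14.506 * 100
E_tot = 3115.5 GWh


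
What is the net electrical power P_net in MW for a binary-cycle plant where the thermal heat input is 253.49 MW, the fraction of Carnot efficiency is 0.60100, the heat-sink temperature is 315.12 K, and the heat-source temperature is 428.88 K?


Step 1: eta = (1 - Tc/Th)*f = (1 - 315.12/428.88)*0.601 = 0.1594147
Step 2: P_net = eta * Q_in = 0.1594147 * 253.49 = 40.410 MW
P_net = 40.410 MW


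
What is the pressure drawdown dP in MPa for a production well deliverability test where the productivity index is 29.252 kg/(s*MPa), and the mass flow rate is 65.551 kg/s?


dP = mdot * 1000 / PI
dP = 65.551 * 1000 / 29.252
dP = 2240.907 kPa
Convert: 2240.907 kPa * 0.001 = 2.2409 MPa
dP = 2.2409 MPa


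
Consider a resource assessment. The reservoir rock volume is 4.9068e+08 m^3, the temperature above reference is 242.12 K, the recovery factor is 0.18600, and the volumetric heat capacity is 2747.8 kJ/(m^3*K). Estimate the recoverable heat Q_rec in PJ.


Step 1: Q_s = Vr*rhoc*dT/1e12 = 4.9068e+08*2747.8*242.12/1e12 = 326.4481 PJ
Step 2: Q_rec = Q_s * RF = 326.4481 * 0.186 = 60.719 PJ
Q_rec = 60.719 PJ


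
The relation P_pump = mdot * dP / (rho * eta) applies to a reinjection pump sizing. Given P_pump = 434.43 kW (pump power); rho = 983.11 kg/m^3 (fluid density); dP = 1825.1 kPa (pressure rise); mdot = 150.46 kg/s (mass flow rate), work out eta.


eta = mdot * dP / (rho * P_pump)
eta = 150.46 * 1825.1 / (983.11 * 434.43)
eta = 0.64296


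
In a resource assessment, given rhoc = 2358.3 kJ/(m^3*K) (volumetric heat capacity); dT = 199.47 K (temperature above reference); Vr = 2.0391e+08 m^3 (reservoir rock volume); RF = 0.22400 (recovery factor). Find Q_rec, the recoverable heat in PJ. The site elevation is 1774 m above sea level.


Step 1: Q_s = Vr*rhoc*dT/1e12 = 2.0391e+08*2358.3*199.47/1e12 = 95.92132 PJ
Step 2: Q_rec = Q_s * RF = 95.92132 * 0.224 = 21.486 PJ
Q_rec = 21.486 PJ


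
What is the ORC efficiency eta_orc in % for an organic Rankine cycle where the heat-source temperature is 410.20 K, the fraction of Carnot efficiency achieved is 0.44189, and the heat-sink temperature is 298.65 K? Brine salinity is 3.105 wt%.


eta_orc = (1 - Tc/Th) * f * 100
eta_orc = (1 - 298.65/410.20) * 0.44189 * 100
eta_orc = 12.017 %


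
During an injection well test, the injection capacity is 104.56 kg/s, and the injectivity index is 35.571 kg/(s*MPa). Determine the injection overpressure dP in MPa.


dP = mdot * 1000 / II
dP = 104.56 * 1000 / 35.571
dP = 2939.473 kPa
Convert: 2939.473 kPa * 0.001 = 2.9395 MPa
dP = 2.9395 MPa


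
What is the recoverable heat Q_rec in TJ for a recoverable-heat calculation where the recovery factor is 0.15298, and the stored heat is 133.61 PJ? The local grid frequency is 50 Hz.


Q_rec = Q_s * RF
Q_rec = 133.61 * 0.15298
Q_rec = 20.43966 PJ
Convert: 20.43966 PJ * 1000.0 = 20440 TJ
Q_rec = 20440 TJ


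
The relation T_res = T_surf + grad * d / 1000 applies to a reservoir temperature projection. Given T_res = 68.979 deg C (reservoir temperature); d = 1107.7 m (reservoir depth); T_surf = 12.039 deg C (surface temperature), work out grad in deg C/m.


grad = (T_res - T_surf) / d * 1000
grad = (68.979 - 12.039) / 1107.7 * 1000
grad = 51.40381 deg C/km
Convert: 51.40381 deg C/km * 0.001 = 0.051404 deg C/m
grad = 0.051404 deg C/m


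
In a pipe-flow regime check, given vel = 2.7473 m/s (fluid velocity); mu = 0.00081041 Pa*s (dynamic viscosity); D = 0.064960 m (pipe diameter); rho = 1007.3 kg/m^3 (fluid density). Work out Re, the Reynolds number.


Re = rho * vel * D / mu
Re = 1007.3 * 2.7473 * 0.064960 / 0.00081041
Re = 2.2182e+05


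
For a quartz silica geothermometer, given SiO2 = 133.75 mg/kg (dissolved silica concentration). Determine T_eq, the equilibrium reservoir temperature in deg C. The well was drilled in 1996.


T_eq = 1309 / (5.19 - log10(SiO2)) - 273.15
T_eq = 1309 / (5.19 - log10(133.75)) - 273.15
T_eq = 154.11 deg C


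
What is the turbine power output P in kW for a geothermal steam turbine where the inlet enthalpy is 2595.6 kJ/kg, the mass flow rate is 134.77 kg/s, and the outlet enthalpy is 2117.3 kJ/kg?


P = mdot * (h_in - h_out) / 1000
P = 134.77 * (2595.6 - 2117.3) / 1000
P = 64.46049 MW
Convert: 64.46049 MW * 1000.0 = 64460 kW
P = 64460 kW


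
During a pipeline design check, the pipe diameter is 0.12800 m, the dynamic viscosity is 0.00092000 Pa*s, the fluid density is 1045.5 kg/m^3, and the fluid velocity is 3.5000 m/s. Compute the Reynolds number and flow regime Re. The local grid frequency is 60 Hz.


Step 1: Re = rho*vel*D/mu = 1045.5*3.5*0.128/0.00092 = 5.0911e+05
Step 2: Re = 5.0911e+05 > 4000, so flow is turbulent.
Re = 5.0911e+05 (turbulent)


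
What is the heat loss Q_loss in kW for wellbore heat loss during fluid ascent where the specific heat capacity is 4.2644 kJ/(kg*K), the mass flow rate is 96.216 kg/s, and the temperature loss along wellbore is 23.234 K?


Q_loss = mdot * cp * dT
Q_loss = 96.216 * 4.2644 * 23.234
Q_loss = 9533.0 kW


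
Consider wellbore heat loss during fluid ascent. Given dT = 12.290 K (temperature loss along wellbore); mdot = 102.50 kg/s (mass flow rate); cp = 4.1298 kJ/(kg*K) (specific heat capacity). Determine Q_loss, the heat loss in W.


Q_loss = mdot * cp * dT
Q_loss = 102.50 * 4.1298 * 12.290
Q_loss = 5202.412 kW
Convert: 5202.412 kW * 1000.0 = 5.2024e+06 W
Q_loss = 5.2024e+06 W


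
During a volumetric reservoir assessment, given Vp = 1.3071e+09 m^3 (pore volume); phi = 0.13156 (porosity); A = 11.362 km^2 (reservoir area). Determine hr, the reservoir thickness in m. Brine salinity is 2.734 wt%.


hr = Vp / (A * 1e6 * phi)
hr = 1.3071e+09 / (11.362 * 1e6 * 0.13156)
hr = 874.44 m


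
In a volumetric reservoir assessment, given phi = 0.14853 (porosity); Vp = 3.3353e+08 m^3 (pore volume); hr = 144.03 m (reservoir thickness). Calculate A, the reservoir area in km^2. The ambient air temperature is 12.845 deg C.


A = Vp / (1e6 * hr * phi)
A = 3.3353e+08 / (1e6 * 144.03 * 0.14853)
A = 15.591 km^2


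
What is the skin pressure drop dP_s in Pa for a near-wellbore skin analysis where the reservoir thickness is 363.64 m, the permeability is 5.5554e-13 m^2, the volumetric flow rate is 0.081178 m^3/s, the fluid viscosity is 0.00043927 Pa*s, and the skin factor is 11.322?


dP_s = S * q * mu / (2*pi*k*hr) / 1000
dP_s = 11.322 * 0.081178 * 0.00043927 / (2*pi*5.5554e-13*363.64) / 1000
dP_s = 318.0725 kPa
Convert: 318.0725 kPa * 1000.0 = 3.1807e+05 Pa
dP_s = 3.1807e+05 Pa


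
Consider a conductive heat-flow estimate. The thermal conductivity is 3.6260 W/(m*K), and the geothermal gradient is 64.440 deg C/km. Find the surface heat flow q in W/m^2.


q = k * grad / 1000
q = 3.6260 * 64.440 / 1000
q = 0.23366 W/m^2


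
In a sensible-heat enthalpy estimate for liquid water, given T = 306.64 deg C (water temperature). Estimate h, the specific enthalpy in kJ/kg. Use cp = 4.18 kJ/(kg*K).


h = cp * T
h = 4.18 * 306.64
h = 1281.8 kJ/kg


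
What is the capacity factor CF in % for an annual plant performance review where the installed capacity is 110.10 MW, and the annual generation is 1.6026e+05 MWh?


CF = E_a / (cap * 8760) * 100
CF = 1.6026e+05 / (110.10 * 8760) * 100
CF = 16.616 %


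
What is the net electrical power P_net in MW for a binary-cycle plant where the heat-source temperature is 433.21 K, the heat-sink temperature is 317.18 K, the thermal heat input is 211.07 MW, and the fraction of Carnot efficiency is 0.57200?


Step 1: eta = (1 - Tc/Th)*f = (1 - 317.18/433.21)*0.572 = 0.1532032
Step 2: P_net = eta * Q_in = 0.1532032 * 211.07 = 32.337 MW
P_net = 32.337 MW


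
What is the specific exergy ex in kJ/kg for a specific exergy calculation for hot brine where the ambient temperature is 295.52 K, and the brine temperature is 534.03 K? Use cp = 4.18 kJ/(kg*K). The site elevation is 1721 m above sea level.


ex = cp * ((T_b - T_0) - T_0 * ln(T_b/T_0))
ex = 4.18 * ((534.03 - 295.52) - 295.52 * ln(534.03/295.52))
ex = 266.04 kJ/kg


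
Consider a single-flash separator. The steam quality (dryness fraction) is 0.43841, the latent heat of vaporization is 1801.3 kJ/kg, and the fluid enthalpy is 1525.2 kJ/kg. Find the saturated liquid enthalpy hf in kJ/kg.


hf = h - x * hfg
hf = 1525.2 - 0.43841 * 1801.3
hf = 735.49 kJ/kg


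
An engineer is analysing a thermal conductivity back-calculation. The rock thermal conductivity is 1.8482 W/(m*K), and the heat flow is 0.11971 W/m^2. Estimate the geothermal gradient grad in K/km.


grad = q / k * 1000
grad = 0.11971 / 1.8482 * 1000
grad = 64.77113 deg C/km
Convert: 64.77113 deg C/km * 1.0 = 64.771 K/km
grad = 64.771 K/km


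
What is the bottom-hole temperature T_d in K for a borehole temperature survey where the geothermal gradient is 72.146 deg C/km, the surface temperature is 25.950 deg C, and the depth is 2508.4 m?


T_d = T_surf + grad * d / 1000
T_d = 25.950 + 72.146 * 2508.4 / 1000
T_d = 206.9210 deg C
Convert to K: 206.9210 + 273.15 = 480.07 K
T_d = 480.07 K


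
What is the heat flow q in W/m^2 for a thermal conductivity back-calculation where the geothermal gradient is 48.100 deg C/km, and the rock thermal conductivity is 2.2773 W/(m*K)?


q = k * grad / 1000
q = 2.2773 * 48.100 / 1000
q = 0.10954 W/m^2


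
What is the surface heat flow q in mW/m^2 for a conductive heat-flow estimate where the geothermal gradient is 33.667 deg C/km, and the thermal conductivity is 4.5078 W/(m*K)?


q = k * grad / 1000
q = 4.5078 * 33.667 / 1000
q = 0.1517641 W/m^2
Convert: 0.1517641 W/m^2 * 1000.0 = 151.76 mW/m^2
q = 151.76 mW/m^2


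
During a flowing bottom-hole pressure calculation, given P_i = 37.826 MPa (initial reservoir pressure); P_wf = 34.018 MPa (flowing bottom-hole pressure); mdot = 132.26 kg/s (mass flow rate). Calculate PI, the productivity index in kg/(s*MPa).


PI = mdot / (P_i - P_wf)
PI = 132.26 / (37.826 - 34.018)
PI = 34.732 kg/(s*MPa)


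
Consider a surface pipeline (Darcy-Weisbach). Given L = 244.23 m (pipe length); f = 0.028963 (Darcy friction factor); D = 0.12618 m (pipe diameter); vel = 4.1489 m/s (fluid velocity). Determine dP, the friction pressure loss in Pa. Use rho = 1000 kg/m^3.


dP = f * (L/D) * (rho*vel^2/2) / 1000
dP = 0.028963 * (244.23/0.12618) * (1000*4.1489^2/2) / 1000
dP = 482.4896 kPa
Convert: 482.4896 kPa * 1000.0 = 4.8249e+05 Pa
dP = 4.8249e+05 Pa


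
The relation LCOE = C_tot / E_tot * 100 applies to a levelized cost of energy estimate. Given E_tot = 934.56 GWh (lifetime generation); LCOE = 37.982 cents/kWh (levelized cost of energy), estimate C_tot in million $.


C_tot = LCOE / 100 * E_tot
C_tot = 37.982 / 100 * 934.56
C_tot = 354.96 million $


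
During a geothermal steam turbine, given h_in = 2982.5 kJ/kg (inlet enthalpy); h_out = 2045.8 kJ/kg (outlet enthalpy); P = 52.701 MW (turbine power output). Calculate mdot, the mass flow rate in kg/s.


mdot = P * 1000 / (h_in - h_out)
mdot = 52.701 * 1000 / (2982.5 - 2045.8)
mdot = 56.262 kg/s


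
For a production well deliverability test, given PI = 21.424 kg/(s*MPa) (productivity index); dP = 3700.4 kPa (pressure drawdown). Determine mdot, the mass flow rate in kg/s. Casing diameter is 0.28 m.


mdot = PI * dP / 1000
mdot = 21.424 * 3700.4 / 1000
mdot = 79.277 kg/s


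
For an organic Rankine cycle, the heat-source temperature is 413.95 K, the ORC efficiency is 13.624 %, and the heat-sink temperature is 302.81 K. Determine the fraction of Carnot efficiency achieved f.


f = (eta_orc/100) / (1 - Tc/Th)
f = (13.624/100) / (1 - 302.81/413.95)
f = 0.50744


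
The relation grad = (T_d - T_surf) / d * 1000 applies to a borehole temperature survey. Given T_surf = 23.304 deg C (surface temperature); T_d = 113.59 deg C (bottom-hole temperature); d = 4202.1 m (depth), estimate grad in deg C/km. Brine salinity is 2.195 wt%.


grad = (T_d - T_surf) / d * 1000
grad = (113.59 - 23.304) / 4202.1 * 1000
grad = 21.486 deg C/km


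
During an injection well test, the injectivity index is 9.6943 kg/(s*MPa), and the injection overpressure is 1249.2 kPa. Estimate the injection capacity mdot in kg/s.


mdot = II * dP / 1000
mdot = 9.6943 * 1249.2 / 1000
mdot = 12.110 kg/s


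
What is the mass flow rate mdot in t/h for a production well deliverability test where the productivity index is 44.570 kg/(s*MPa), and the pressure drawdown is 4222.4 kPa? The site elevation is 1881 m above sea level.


mdot = PI * dP / 1000
mdot = 44.570 * 4222.4 / 1000
mdot = 188.1924 kg/s
Convert: 188.1924 kg/s * 3.6 = 677.49 t/h
mdot = 677.49 t/h


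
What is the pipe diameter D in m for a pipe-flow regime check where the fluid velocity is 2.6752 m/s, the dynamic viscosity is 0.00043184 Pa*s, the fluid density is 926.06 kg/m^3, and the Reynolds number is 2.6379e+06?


D = Re * mu / (rho * vel)
D = 2.6379e+06 * 0.00043184 / (926.06 * 2.6752)
D = 0.45982 m


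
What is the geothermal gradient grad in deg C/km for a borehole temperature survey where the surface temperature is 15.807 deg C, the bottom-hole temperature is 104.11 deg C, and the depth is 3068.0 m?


grad = (T_d - T_surf) / d * 1000
grad = (104.11 - 15.807) / 3068.0 * 1000
grad = 28.782 deg C/km


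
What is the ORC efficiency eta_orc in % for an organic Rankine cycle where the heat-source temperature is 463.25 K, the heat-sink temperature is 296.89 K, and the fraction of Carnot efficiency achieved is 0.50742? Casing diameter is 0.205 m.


eta_orc = (1 - Tc/Th) * f * 100
eta_orc = (1 - 296.89/463.25) * 0.50742 * 100
eta_orc = 18.222 %


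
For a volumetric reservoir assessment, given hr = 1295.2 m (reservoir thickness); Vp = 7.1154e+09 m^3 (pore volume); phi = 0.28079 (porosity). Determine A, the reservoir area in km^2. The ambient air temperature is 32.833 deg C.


A = Vp / (1e6 * hr * phi)
A = 7.1154e+09 / (1e6 * 1295.2 * 0.28079)
A = 19.565 km^2


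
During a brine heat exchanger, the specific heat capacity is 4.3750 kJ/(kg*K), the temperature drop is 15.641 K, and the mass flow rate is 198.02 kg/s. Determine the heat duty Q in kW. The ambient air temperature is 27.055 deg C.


Q = mdot * cp * dT / 1000
Q = 198.02 * 4.3750 * 15.641 / 1000
Q = 13.55038 MW
Convert: 13.55038 MW * 1000.0 = 13550 kW
Q = 13550 kW


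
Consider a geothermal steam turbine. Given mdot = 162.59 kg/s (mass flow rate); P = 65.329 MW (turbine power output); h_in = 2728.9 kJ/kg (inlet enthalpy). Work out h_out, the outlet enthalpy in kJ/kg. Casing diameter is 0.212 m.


h_out = h_in - P * 1000 / mdot
h_out = 2728.9 - 65.329 * 1000 / 162.59
h_out = 2327.1 kJ/kg


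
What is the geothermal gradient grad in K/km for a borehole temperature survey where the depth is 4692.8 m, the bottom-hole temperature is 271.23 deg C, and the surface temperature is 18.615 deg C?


grad = (T_d - T_surf) / d * 1000
grad = (271.23 - 18.615) / 4692.8 * 1000
grad = 53.83034 deg C/km
Convert: 53.83034 deg C/km * 1.0 = 53.830 K/km
grad = 53.830 K/km
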